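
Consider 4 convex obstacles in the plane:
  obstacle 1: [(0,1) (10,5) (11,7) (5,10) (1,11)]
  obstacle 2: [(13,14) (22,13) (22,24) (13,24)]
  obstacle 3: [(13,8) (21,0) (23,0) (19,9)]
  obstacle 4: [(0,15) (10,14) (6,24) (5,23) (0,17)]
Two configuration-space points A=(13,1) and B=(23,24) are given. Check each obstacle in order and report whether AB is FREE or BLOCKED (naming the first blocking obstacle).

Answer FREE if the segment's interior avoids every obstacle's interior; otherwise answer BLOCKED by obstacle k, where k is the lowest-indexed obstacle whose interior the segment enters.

BLOCKED by obstacle 2

Obstacle 1 [(0,1) (10,5) (11,7) (5,10) (1,11)]:
  edge (0,1)–(10,5): clear
  edge (10,5)–(11,7): clear
  edge (11,7)–(5,10): clear
  edge (5,10)–(1,11): clear
  edge (1,11)–(0,1): clear
  midpoint (18,25/2) outside
  → clear
Obstacle 2 [(13,14) (22,13) (22,24) (13,24)]:
  edge (13,14)–(22,13): crosses AB
  edge (22,13)–(22,24): crosses AB
  edge (22,24)–(13,24): clear
  edge (13,24)–(13,14): clear
  → BLOCKED
Obstacle 3 [(13,8) (21,0) (23,0) (19,9)]:
  edge (13,8)–(21,0): crosses AB
  edge (21,0)–(23,0): clear
  edge (23,0)–(19,9): clear
  edge (19,9)–(13,8): crosses AB
  → BLOCKED
Obstacle 4 [(0,15) (10,14) (6,24) (5,23) (0,17)]:
  edge (0,15)–(10,14): clear
  edge (10,14)–(6,24): clear
  edge (6,24)–(5,23): clear
  edge (5,23)–(0,17): clear
  edge (0,17)–(0,15): clear
  midpoint (18,25/2) outside
  → clear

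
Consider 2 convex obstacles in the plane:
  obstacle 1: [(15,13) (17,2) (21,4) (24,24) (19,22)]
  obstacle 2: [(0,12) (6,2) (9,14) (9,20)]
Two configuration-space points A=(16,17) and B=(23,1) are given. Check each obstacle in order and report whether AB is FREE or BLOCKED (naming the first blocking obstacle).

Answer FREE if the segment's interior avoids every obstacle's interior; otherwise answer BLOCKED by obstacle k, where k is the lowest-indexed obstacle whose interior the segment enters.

BLOCKED by obstacle 1

Obstacle 1 [(15,13) (17,2) (21,4) (24,24) (19,22)]:
  edge (15,13)–(17,2): clear
  edge (17,2)–(21,4): clear
  edge (21,4)–(24,24): crosses AB
  edge (24,24)–(19,22): clear
  edge (19,22)–(15,13): crosses AB
  → BLOCKED
Obstacle 2 [(0,12) (6,2) (9,14) (9,20)]:
  edge (0,12)–(6,2): clear
  edge (6,2)–(9,14): clear
  edge (9,14)–(9,20): clear
  edge (9,20)–(0,12): clear
  midpoint (39/2,9) outside
  → clear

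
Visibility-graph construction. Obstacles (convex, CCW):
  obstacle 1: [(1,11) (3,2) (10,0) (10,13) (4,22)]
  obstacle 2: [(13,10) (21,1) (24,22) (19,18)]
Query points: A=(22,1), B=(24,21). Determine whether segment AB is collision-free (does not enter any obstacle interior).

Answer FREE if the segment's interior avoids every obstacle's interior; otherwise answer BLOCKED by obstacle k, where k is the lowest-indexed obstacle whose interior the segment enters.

FREE

Obstacle 1 [(1,11) (3,2) (10,0) (10,13) (4,22)]:
  edge (1,11)–(3,2): clear
  edge (3,2)–(10,0): clear
  edge (10,0)–(10,13): clear
  edge (10,13)–(4,22): clear
  edge (4,22)–(1,11): clear
  midpoint (23,11) outside
  → clear
Obstacle 2 [(13,10) (21,1) (24,22) (19,18)]:
  edge (13,10)–(21,1): clear
  edge (21,1)–(24,22): clear
  edge (24,22)–(19,18): clear
  edge (19,18)–(13,10): clear
  midpoint (23,11) outside
  → clear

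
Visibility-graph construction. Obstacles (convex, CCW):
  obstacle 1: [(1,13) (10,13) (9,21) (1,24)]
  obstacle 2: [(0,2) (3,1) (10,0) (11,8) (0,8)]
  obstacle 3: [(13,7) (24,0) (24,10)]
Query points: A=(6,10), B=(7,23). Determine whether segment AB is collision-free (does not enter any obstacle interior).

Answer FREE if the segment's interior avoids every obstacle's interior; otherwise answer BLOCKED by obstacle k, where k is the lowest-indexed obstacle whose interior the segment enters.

Obstacle 1 [(1,13) (10,13) (9,21) (1,24)]:
  edge (1,13)–(10,13): crosses AB
  edge (10,13)–(9,21): clear
  edge (9,21)–(1,24): crosses AB
  edge (1,24)–(1,13): clear
  → BLOCKED
Obstacle 2 [(0,2) (3,1) (10,0) (11,8) (0,8)]:
  edge (0,2)–(3,1): clear
  edge (3,1)–(10,0): clear
  edge (10,0)–(11,8): clear
  edge (11,8)–(0,8): clear
  edge (0,8)–(0,2): clear
  midpoint (13/2,33/2) outside
  → clear
Obstacle 3 [(13,7) (24,0) (24,10)]:
  edge (13,7)–(24,0): clear
  edge (24,0)–(24,10): clear
  edge (24,10)–(13,7): clear
  midpoint (13/2,33/2) outside
  → clear

BLOCKED by obstacle 1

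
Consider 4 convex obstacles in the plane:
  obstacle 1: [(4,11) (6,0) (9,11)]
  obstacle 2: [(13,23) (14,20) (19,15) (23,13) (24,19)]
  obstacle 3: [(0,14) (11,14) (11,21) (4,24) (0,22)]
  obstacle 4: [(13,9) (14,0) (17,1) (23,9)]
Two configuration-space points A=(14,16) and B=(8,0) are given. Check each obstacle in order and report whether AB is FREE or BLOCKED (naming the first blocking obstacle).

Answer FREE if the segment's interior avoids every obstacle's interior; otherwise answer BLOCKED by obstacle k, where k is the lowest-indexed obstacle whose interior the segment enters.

Obstacle 1 [(4,11) (6,0) (9,11)]:
  edge (4,11)–(6,0): clear
  edge (6,0)–(9,11): clear
  edge (9,11)–(4,11): clear
  midpoint (11,8) outside
  → clear
Obstacle 2 [(13,23) (14,20) (19,15) (23,13) (24,19)]:
  edge (13,23)–(14,20): clear
  edge (14,20)–(19,15): clear
  edge (19,15)–(23,13): clear
  edge (23,13)–(24,19): clear
  edge (24,19)–(13,23): clear
  midpoint (11,8) outside
  → clear
Obstacle 3 [(0,14) (11,14) (11,21) (4,24) (0,22)]:
  edge (0,14)–(11,14): clear
  edge (11,14)–(11,21): clear
  edge (11,21)–(4,24): clear
  edge (4,24)–(0,22): clear
  edge (0,22)–(0,14): clear
  midpoint (11,8) outside
  → clear
Obstacle 4 [(13,9) (14,0) (17,1) (23,9)]:
  edge (13,9)–(14,0): clear
  edge (14,0)–(17,1): clear
  edge (17,1)–(23,9): clear
  edge (23,9)–(13,9): clear
  midpoint (11,8) outside
  → clear

FREE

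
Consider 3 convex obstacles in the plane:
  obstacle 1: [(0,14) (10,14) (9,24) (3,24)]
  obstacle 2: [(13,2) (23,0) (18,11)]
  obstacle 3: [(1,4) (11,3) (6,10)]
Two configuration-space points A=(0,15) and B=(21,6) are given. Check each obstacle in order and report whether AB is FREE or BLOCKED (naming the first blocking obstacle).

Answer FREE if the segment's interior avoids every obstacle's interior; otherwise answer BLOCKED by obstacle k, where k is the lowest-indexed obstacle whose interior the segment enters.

BLOCKED by obstacle 1

Obstacle 1 [(0,14) (10,14) (9,24) (3,24)]:
  edge (0,14)–(10,14): crosses AB
  edge (10,14)–(9,24): clear
  edge (9,24)–(3,24): clear
  edge (3,24)–(0,14): crosses AB
  → BLOCKED
Obstacle 2 [(13,2) (23,0) (18,11)]:
  edge (13,2)–(23,0): clear
  edge (23,0)–(18,11): crosses AB
  edge (18,11)–(13,2): crosses AB
  → BLOCKED
Obstacle 3 [(1,4) (11,3) (6,10)]:
  edge (1,4)–(11,3): clear
  edge (11,3)–(6,10): clear
  edge (6,10)–(1,4): clear
  midpoint (21/2,21/2) outside
  → clear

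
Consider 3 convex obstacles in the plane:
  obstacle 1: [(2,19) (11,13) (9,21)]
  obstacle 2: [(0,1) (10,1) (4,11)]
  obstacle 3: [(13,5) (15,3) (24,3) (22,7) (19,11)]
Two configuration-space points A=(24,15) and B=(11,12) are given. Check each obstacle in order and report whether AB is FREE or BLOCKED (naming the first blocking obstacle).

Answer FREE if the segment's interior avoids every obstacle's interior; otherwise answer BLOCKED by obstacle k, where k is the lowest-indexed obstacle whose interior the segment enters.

FREE

Obstacle 1 [(2,19) (11,13) (9,21)]:
  edge (2,19)–(11,13): clear
  edge (11,13)–(9,21): clear
  edge (9,21)–(2,19): clear
  midpoint (35/2,27/2) outside
  → clear
Obstacle 2 [(0,1) (10,1) (4,11)]:
  edge (0,1)–(10,1): clear
  edge (10,1)–(4,11): clear
  edge (4,11)–(0,1): clear
  midpoint (35/2,27/2) outside
  → clear
Obstacle 3 [(13,5) (15,3) (24,3) (22,7) (19,11)]:
  edge (13,5)–(15,3): clear
  edge (15,3)–(24,3): clear
  edge (24,3)–(22,7): clear
  edge (22,7)–(19,11): clear
  edge (19,11)–(13,5): clear
  midpoint (35/2,27/2) outside
  → clear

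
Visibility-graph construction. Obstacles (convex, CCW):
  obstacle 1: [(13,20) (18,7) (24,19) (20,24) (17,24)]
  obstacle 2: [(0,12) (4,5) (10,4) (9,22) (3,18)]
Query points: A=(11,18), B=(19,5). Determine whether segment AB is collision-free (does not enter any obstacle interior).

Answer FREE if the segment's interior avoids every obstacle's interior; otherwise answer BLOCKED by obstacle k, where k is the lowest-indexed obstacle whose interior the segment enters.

Obstacle 1 [(13,20) (18,7) (24,19) (20,24) (17,24)]:
  edge (13,20)–(18,7): clear
  edge (18,7)–(24,19): clear
  edge (24,19)–(20,24): clear
  edge (20,24)–(17,24): clear
  edge (17,24)–(13,20): clear
  midpoint (15,23/2) outside
  → clear
Obstacle 2 [(0,12) (4,5) (10,4) (9,22) (3,18)]:
  edge (0,12)–(4,5): clear
  edge (4,5)–(10,4): clear
  edge (10,4)–(9,22): clear
  edge (9,22)–(3,18): clear
  edge (3,18)–(0,12): clear
  midpoint (15,23/2) outside
  → clear

FREE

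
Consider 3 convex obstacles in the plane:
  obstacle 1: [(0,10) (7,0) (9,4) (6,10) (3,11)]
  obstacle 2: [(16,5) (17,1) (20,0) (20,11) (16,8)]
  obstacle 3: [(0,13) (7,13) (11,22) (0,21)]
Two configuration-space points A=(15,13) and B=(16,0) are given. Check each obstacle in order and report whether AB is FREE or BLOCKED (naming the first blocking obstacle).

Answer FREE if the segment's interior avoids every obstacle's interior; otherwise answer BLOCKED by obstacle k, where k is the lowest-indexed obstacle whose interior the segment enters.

FREE

Obstacle 1 [(0,10) (7,0) (9,4) (6,10) (3,11)]:
  edge (0,10)–(7,0): clear
  edge (7,0)–(9,4): clear
  edge (9,4)–(6,10): clear
  edge (6,10)–(3,11): clear
  edge (3,11)–(0,10): clear
  midpoint (31/2,13/2) outside
  → clear
Obstacle 2 [(16,5) (17,1) (20,0) (20,11) (16,8)]:
  edge (16,5)–(17,1): clear
  edge (17,1)–(20,0): clear
  edge (20,0)–(20,11): clear
  edge (20,11)–(16,8): clear
  edge (16,8)–(16,5): clear
  midpoint (31/2,13/2) outside
  → clear
Obstacle 3 [(0,13) (7,13) (11,22) (0,21)]:
  edge (0,13)–(7,13): clear
  edge (7,13)–(11,22): clear
  edge (11,22)–(0,21): clear
  edge (0,21)–(0,13): clear
  midpoint (31/2,13/2) outside
  → clear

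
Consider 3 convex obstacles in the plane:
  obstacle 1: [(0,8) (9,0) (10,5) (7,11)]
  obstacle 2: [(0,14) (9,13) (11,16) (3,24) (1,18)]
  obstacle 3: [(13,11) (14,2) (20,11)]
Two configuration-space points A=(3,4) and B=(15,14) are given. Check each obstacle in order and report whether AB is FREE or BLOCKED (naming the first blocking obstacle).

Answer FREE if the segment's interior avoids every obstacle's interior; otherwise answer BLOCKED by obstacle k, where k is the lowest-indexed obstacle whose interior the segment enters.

Obstacle 1 [(0,8) (9,0) (10,5) (7,11)]:
  edge (0,8)–(9,0): crosses AB
  edge (9,0)–(10,5): clear
  edge (10,5)–(7,11): crosses AB
  edge (7,11)–(0,8): clear
  → BLOCKED
Obstacle 2 [(0,14) (9,13) (11,16) (3,24) (1,18)]:
  edge (0,14)–(9,13): clear
  edge (9,13)–(11,16): clear
  edge (11,16)–(3,24): clear
  edge (3,24)–(1,18): clear
  edge (1,18)–(0,14): clear
  midpoint (9,9) outside
  → clear
Obstacle 3 [(13,11) (14,2) (20,11)]:
  edge (13,11)–(14,2): clear
  edge (14,2)–(20,11): clear
  edge (20,11)–(13,11): clear
  midpoint (9,9) outside
  → clear

BLOCKED by obstacle 1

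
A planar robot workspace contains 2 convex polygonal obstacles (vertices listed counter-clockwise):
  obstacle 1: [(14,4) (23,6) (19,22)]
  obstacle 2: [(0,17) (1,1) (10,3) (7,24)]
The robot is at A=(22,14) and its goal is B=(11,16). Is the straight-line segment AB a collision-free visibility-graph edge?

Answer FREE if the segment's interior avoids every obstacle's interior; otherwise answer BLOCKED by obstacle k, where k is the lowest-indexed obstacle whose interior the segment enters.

BLOCKED by obstacle 1

Obstacle 1 [(14,4) (23,6) (19,22)]:
  edge (14,4)–(23,6): clear
  edge (23,6)–(19,22): crosses AB
  edge (19,22)–(14,4): crosses AB
  → BLOCKED
Obstacle 2 [(0,17) (1,1) (10,3) (7,24)]:
  edge (0,17)–(1,1): clear
  edge (1,1)–(10,3): clear
  edge (10,3)–(7,24): clear
  edge (7,24)–(0,17): clear
  midpoint (33/2,15) outside
  → clear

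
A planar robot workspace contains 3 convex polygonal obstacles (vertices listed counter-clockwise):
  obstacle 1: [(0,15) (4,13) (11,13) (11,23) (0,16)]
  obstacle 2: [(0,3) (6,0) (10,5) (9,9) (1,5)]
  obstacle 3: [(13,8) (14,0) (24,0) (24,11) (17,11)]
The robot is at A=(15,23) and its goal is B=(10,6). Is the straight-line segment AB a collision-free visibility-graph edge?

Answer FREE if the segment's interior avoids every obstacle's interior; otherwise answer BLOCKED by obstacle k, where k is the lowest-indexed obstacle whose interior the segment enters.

FREE

Obstacle 1 [(0,15) (4,13) (11,13) (11,23) (0,16)]:
  edge (0,15)–(4,13): clear
  edge (4,13)–(11,13): clear
  edge (11,13)–(11,23): clear
  edge (11,23)–(0,16): clear
  edge (0,16)–(0,15): clear
  midpoint (25/2,29/2) outside
  → clear
Obstacle 2 [(0,3) (6,0) (10,5) (9,9) (1,5)]:
  edge (0,3)–(6,0): clear
  edge (6,0)–(10,5): clear
  edge (10,5)–(9,9): clear
  edge (9,9)–(1,5): clear
  edge (1,5)–(0,3): clear
  midpoint (25/2,29/2) outside
  → clear
Obstacle 3 [(13,8) (14,0) (24,0) (24,11) (17,11)]:
  edge (13,8)–(14,0): clear
  edge (14,0)–(24,0): clear
  edge (24,0)–(24,11): clear
  edge (24,11)–(17,11): clear
  edge (17,11)–(13,8): clear
  midpoint (25/2,29/2) outside
  → clear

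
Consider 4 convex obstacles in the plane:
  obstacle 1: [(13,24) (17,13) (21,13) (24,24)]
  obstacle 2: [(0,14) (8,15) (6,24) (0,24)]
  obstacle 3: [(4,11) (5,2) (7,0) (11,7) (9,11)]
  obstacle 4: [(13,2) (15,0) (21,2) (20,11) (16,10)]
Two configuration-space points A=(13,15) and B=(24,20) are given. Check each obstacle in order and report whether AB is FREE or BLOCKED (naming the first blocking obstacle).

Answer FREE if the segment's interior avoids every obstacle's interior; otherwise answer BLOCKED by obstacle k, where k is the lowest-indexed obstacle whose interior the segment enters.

Obstacle 1 [(13,24) (17,13) (21,13) (24,24)]:
  edge (13,24)–(17,13): crosses AB
  edge (17,13)–(21,13): clear
  edge (21,13)–(24,24): crosses AB
  edge (24,24)–(13,24): clear
  → BLOCKED
Obstacle 2 [(0,14) (8,15) (6,24) (0,24)]:
  edge (0,14)–(8,15): clear
  edge (8,15)–(6,24): clear
  edge (6,24)–(0,24): clear
  edge (0,24)–(0,14): clear
  midpoint (37/2,35/2) outside
  → clear
Obstacle 3 [(4,11) (5,2) (7,0) (11,7) (9,11)]:
  edge (4,11)–(5,2): clear
  edge (5,2)–(7,0): clear
  edge (7,0)–(11,7): clear
  edge (11,7)–(9,11): clear
  edge (9,11)–(4,11): clear
  midpoint (37/2,35/2) outside
  → clear
Obstacle 4 [(13,2) (15,0) (21,2) (20,11) (16,10)]:
  edge (13,2)–(15,0): clear
  edge (15,0)–(21,2): clear
  edge (21,2)–(20,11): clear
  edge (20,11)–(16,10): clear
  edge (16,10)–(13,2): clear
  midpoint (37/2,35/2) outside
  → clear

BLOCKED by obstacle 1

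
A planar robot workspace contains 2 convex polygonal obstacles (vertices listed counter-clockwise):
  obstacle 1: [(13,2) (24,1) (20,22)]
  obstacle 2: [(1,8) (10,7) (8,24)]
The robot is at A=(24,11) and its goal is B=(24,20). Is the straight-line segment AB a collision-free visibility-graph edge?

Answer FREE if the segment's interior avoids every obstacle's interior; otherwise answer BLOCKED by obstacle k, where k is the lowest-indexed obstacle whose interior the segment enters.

Obstacle 1 [(13,2) (24,1) (20,22)]:
  edge (13,2)–(24,1): clear
  edge (24,1)–(20,22): clear
  edge (20,22)–(13,2): clear
  midpoint (24,31/2) outside
  → clear
Obstacle 2 [(1,8) (10,7) (8,24)]:
  edge (1,8)–(10,7): clear
  edge (10,7)–(8,24): clear
  edge (8,24)–(1,8): clear
  midpoint (24,31/2) outside
  → clear

FREE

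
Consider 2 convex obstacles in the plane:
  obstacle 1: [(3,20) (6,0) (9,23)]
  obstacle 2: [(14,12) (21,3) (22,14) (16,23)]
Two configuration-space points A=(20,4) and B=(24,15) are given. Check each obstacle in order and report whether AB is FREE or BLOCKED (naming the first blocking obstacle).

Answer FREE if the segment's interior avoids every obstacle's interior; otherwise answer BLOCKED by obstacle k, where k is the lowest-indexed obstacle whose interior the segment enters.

BLOCKED by obstacle 2

Obstacle 1 [(3,20) (6,0) (9,23)]:
  edge (3,20)–(6,0): clear
  edge (6,0)–(9,23): clear
  edge (9,23)–(3,20): clear
  midpoint (22,19/2) outside
  → clear
Obstacle 2 [(14,12) (21,3) (22,14) (16,23)]:
  edge (14,12)–(21,3): crosses AB
  edge (21,3)–(22,14): crosses AB
  edge (22,14)–(16,23): clear
  edge (16,23)–(14,12): clear
  → BLOCKED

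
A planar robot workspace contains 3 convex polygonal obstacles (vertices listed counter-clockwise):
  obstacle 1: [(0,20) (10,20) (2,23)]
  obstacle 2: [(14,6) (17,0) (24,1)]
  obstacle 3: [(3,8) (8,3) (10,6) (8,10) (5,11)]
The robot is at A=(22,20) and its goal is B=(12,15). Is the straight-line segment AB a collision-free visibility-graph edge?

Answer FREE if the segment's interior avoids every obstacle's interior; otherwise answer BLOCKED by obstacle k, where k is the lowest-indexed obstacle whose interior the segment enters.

Obstacle 1 [(0,20) (10,20) (2,23)]:
  edge (0,20)–(10,20): clear
  edge (10,20)–(2,23): clear
  edge (2,23)–(0,20): clear
  midpoint (17,35/2) outside
  → clear
Obstacle 2 [(14,6) (17,0) (24,1)]:
  edge (14,6)–(17,0): clear
  edge (17,0)–(24,1): clear
  edge (24,1)–(14,6): clear
  midpoint (17,35/2) outside
  → clear
Obstacle 3 [(3,8) (8,3) (10,6) (8,10) (5,11)]:
  edge (3,8)–(8,3): clear
  edge (8,3)–(10,6): clear
  edge (10,6)–(8,10): clear
  edge (8,10)–(5,11): clear
  edge (5,11)–(3,8): clear
  midpoint (17,35/2) outside
  → clear

FREE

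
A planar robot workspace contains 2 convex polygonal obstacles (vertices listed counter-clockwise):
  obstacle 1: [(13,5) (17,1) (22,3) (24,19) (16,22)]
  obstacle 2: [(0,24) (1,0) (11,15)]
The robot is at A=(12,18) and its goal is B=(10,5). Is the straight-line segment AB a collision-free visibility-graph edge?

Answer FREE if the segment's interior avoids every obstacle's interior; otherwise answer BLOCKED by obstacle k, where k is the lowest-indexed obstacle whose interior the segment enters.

FREE

Obstacle 1 [(13,5) (17,1) (22,3) (24,19) (16,22)]:
  edge (13,5)–(17,1): clear
  edge (17,1)–(22,3): clear
  edge (22,3)–(24,19): clear
  edge (24,19)–(16,22): clear
  edge (16,22)–(13,5): clear
  midpoint (11,23/2) outside
  → clear
Obstacle 2 [(0,24) (1,0) (11,15)]:
  edge (0,24)–(1,0): clear
  edge (1,0)–(11,15): clear
  edge (11,15)–(0,24): clear
  midpoint (11,23/2) outside
  → clear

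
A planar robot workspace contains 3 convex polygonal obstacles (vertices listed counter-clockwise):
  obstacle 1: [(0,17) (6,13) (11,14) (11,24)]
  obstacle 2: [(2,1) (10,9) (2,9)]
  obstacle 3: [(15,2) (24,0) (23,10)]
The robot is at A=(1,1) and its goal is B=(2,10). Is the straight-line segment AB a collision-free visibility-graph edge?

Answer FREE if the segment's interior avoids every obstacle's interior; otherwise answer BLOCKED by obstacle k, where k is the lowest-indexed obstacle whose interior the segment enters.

Obstacle 1 [(0,17) (6,13) (11,14) (11,24)]:
  edge (0,17)–(6,13): clear
  edge (6,13)–(11,14): clear
  edge (11,14)–(11,24): clear
  edge (11,24)–(0,17): clear
  midpoint (3/2,11/2) outside
  → clear
Obstacle 2 [(2,1) (10,9) (2,9)]:
  edge (2,1)–(10,9): clear
  edge (10,9)–(2,9): clear
  edge (2,9)–(2,1): clear
  midpoint (3/2,11/2) outside
  → clear
Obstacle 3 [(15,2) (24,0) (23,10)]:
  edge (15,2)–(24,0): clear
  edge (24,0)–(23,10): clear
  edge (23,10)–(15,2): clear
  midpoint (3/2,11/2) outside
  → clear

FREE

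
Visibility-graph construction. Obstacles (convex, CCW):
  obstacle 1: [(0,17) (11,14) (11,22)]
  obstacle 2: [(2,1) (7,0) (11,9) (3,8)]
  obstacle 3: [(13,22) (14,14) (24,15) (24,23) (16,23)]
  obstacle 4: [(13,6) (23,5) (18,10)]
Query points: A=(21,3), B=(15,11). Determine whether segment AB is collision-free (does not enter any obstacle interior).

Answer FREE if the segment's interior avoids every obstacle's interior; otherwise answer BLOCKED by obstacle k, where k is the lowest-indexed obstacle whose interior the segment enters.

BLOCKED by obstacle 4

Obstacle 1 [(0,17) (11,14) (11,22)]:
  edge (0,17)–(11,14): clear
  edge (11,14)–(11,22): clear
  edge (11,22)–(0,17): clear
  midpoint (18,7) outside
  → clear
Obstacle 2 [(2,1) (7,0) (11,9) (3,8)]:
  edge (2,1)–(7,0): clear
  edge (7,0)–(11,9): clear
  edge (11,9)–(3,8): clear
  edge (3,8)–(2,1): clear
  midpoint (18,7) outside
  → clear
Obstacle 3 [(13,22) (14,14) (24,15) (24,23) (16,23)]:
  edge (13,22)–(14,14): clear
  edge (14,14)–(24,15): clear
  edge (24,15)–(24,23): clear
  edge (24,23)–(16,23): clear
  edge (16,23)–(13,22): clear
  midpoint (18,7) outside
  → clear
Obstacle 4 [(13,6) (23,5) (18,10)]:
  edge (13,6)–(23,5): crosses AB
  edge (23,5)–(18,10): clear
  edge (18,10)–(13,6): crosses AB
  → BLOCKED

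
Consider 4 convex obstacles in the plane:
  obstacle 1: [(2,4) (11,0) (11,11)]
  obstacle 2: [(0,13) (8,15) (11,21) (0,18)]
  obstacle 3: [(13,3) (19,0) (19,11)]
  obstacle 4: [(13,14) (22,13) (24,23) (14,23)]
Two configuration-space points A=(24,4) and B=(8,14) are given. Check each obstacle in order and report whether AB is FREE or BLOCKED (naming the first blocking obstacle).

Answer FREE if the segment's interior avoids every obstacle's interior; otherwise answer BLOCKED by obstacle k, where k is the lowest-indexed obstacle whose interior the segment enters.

BLOCKED by obstacle 3

Obstacle 1 [(2,4) (11,0) (11,11)]:
  edge (2,4)–(11,0): clear
  edge (11,0)–(11,11): clear
  edge (11,11)–(2,4): clear
  midpoint (16,9) outside
  → clear
Obstacle 2 [(0,13) (8,15) (11,21) (0,18)]:
  edge (0,13)–(8,15): clear
  edge (8,15)–(11,21): clear
  edge (11,21)–(0,18): clear
  edge (0,18)–(0,13): clear
  midpoint (16,9) outside
  → clear
Obstacle 3 [(13,3) (19,0) (19,11)]:
  edge (13,3)–(19,0): clear
  edge (19,0)–(19,11): crosses AB
  edge (19,11)–(13,3): crosses AB
  → BLOCKED
Obstacle 4 [(13,14) (22,13) (24,23) (14,23)]:
  edge (13,14)–(22,13): clear
  edge (22,13)–(24,23): clear
  edge (24,23)–(14,23): clear
  edge (14,23)–(13,14): clear
  midpoint (16,9) outside
  → clear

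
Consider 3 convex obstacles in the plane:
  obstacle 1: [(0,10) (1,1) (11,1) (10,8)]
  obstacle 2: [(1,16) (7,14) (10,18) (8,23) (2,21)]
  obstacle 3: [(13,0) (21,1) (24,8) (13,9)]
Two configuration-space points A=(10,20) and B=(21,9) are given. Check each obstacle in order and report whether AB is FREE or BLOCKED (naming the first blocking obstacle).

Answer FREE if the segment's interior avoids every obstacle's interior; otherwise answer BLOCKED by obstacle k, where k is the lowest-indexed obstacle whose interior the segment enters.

Obstacle 1 [(0,10) (1,1) (11,1) (10,8)]:
  edge (0,10)–(1,1): clear
  edge (1,1)–(11,1): clear
  edge (11,1)–(10,8): clear
  edge (10,8)–(0,10): clear
  midpoint (31/2,29/2) outside
  → clear
Obstacle 2 [(1,16) (7,14) (10,18) (8,23) (2,21)]:
  edge (1,16)–(7,14): clear
  edge (7,14)–(10,18): clear
  edge (10,18)–(8,23): clear
  edge (8,23)–(2,21): clear
  edge (2,21)–(1,16): clear
  midpoint (31/2,29/2) outside
  → clear
Obstacle 3 [(13,0) (21,1) (24,8) (13,9)]:
  edge (13,0)–(21,1): clear
  edge (21,1)–(24,8): clear
  edge (24,8)–(13,9): clear
  edge (13,9)–(13,0): clear
  midpoint (31/2,29/2) outside
  → clear

FREE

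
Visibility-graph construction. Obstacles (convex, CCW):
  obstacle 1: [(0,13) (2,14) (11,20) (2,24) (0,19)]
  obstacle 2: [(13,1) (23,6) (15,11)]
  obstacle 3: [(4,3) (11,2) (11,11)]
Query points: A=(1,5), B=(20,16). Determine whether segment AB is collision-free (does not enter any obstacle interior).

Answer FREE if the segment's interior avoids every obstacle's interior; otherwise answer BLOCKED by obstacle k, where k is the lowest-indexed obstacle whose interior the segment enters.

BLOCKED by obstacle 3

Obstacle 1 [(0,13) (2,14) (11,20) (2,24) (0,19)]:
  edge (0,13)–(2,14): clear
  edge (2,14)–(11,20): clear
  edge (11,20)–(2,24): clear
  edge (2,24)–(0,19): clear
  edge (0,19)–(0,13): clear
  midpoint (21/2,21/2) outside
  → clear
Obstacle 2 [(13,1) (23,6) (15,11)]:
  edge (13,1)–(23,6): clear
  edge (23,6)–(15,11): clear
  edge (15,11)–(13,1): clear
  midpoint (21/2,21/2) outside
  → clear
Obstacle 3 [(4,3) (11,2) (11,11)]:
  edge (4,3)–(11,2): clear
  edge (11,2)–(11,11): crosses AB
  edge (11,11)–(4,3): crosses AB
  → BLOCKED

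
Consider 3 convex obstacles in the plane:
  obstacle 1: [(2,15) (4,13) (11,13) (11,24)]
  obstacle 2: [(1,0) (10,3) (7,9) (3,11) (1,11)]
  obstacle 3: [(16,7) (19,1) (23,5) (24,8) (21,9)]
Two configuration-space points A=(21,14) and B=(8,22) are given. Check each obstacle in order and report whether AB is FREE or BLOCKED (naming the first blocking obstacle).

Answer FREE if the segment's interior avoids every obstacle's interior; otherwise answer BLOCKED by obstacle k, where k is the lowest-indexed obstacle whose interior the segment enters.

BLOCKED by obstacle 1

Obstacle 1 [(2,15) (4,13) (11,13) (11,24)]:
  edge (2,15)–(4,13): clear
  edge (4,13)–(11,13): clear
  edge (11,13)–(11,24): crosses AB
  edge (11,24)–(2,15): crosses AB
  → BLOCKED
Obstacle 2 [(1,0) (10,3) (7,9) (3,11) (1,11)]:
  edge (1,0)–(10,3): clear
  edge (10,3)–(7,9): clear
  edge (7,9)–(3,11): clear
  edge (3,11)–(1,11): clear
  edge (1,11)–(1,0): clear
  midpoint (29/2,18) outside
  → clear
Obstacle 3 [(16,7) (19,1) (23,5) (24,8) (21,9)]:
  edge (16,7)–(19,1): clear
  edge (19,1)–(23,5): clear
  edge (23,5)–(24,8): clear
  edge (24,8)–(21,9): clear
  edge (21,9)–(16,7): clear
  midpoint (29/2,18) outside
  → clear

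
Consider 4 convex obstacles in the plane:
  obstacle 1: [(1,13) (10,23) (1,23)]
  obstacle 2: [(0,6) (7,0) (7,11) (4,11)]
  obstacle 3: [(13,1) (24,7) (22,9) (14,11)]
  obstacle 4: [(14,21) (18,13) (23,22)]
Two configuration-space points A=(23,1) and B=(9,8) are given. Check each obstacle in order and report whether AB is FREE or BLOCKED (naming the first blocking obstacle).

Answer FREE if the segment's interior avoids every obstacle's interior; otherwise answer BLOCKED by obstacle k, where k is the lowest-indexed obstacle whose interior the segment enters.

BLOCKED by obstacle 3

Obstacle 1 [(1,13) (10,23) (1,23)]:
  edge (1,13)–(10,23): clear
  edge (10,23)–(1,23): clear
  edge (1,23)–(1,13): clear
  midpoint (16,9/2) outside
  → clear
Obstacle 2 [(0,6) (7,0) (7,11) (4,11)]:
  edge (0,6)–(7,0): clear
  edge (7,0)–(7,11): clear
  edge (7,11)–(4,11): clear
  edge (4,11)–(0,6): clear
  midpoint (16,9/2) outside
  → clear
Obstacle 3 [(13,1) (24,7) (22,9) (14,11)]:
  edge (13,1)–(24,7): crosses AB
  edge (24,7)–(22,9): clear
  edge (22,9)–(14,11): clear
  edge (14,11)–(13,1): crosses AB
  → BLOCKED
Obstacle 4 [(14,21) (18,13) (23,22)]:
  edge (14,21)–(18,13): clear
  edge (18,13)–(23,22): clear
  edge (23,22)–(14,21): clear
  midpoint (16,9/2) outside
  → clear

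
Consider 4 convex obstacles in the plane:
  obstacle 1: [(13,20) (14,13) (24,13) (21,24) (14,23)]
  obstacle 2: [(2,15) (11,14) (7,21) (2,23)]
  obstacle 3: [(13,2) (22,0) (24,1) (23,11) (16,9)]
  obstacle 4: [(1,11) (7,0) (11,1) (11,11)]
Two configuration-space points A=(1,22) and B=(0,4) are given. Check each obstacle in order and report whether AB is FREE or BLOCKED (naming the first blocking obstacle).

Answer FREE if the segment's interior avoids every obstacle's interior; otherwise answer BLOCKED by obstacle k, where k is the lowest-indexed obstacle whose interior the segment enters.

FREE

Obstacle 1 [(13,20) (14,13) (24,13) (21,24) (14,23)]:
  edge (13,20)–(14,13): clear
  edge (14,13)–(24,13): clear
  edge (24,13)–(21,24): clear
  edge (21,24)–(14,23): clear
  edge (14,23)–(13,20): clear
  midpoint (1/2,13) outside
  → clear
Obstacle 2 [(2,15) (11,14) (7,21) (2,23)]:
  edge (2,15)–(11,14): clear
  edge (11,14)–(7,21): clear
  edge (7,21)–(2,23): clear
  edge (2,23)–(2,15): clear
  midpoint (1/2,13) outside
  → clear
Obstacle 3 [(13,2) (22,0) (24,1) (23,11) (16,9)]:
  edge (13,2)–(22,0): clear
  edge (22,0)–(24,1): clear
  edge (24,1)–(23,11): clear
  edge (23,11)–(16,9): clear
  edge (16,9)–(13,2): clear
  midpoint (1/2,13) outside
  → clear
Obstacle 4 [(1,11) (7,0) (11,1) (11,11)]:
  edge (1,11)–(7,0): clear
  edge (7,0)–(11,1): clear
  edge (11,1)–(11,11): clear
  edge (11,11)–(1,11): clear
  midpoint (1/2,13) outside
  → clear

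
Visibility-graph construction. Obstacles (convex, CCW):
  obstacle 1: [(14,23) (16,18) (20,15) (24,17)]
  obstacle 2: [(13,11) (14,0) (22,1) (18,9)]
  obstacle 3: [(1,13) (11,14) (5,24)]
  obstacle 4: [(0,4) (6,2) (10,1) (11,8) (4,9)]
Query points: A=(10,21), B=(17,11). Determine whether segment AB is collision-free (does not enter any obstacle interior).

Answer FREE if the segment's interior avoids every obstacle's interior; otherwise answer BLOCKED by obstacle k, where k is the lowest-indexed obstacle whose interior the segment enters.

FREE

Obstacle 1 [(14,23) (16,18) (20,15) (24,17)]:
  edge (14,23)–(16,18): clear
  edge (16,18)–(20,15): clear
  edge (20,15)–(24,17): clear
  edge (24,17)–(14,23): clear
  midpoint (27/2,16) outside
  → clear
Obstacle 2 [(13,11) (14,0) (22,1) (18,9)]:
  edge (13,11)–(14,0): clear
  edge (14,0)–(22,1): clear
  edge (22,1)–(18,9): clear
  edge (18,9)–(13,11): clear
  midpoint (27/2,16) outside
  → clear
Obstacle 3 [(1,13) (11,14) (5,24)]:
  edge (1,13)–(11,14): clear
  edge (11,14)–(5,24): clear
  edge (5,24)–(1,13): clear
  midpoint (27/2,16) outside
  → clear
Obstacle 4 [(0,4) (6,2) (10,1) (11,8) (4,9)]:
  edge (0,4)–(6,2): clear
  edge (6,2)–(10,1): clear
  edge (10,1)–(11,8): clear
  edge (11,8)–(4,9): clear
  edge (4,9)–(0,4): clear
  midpoint (27/2,16) outside
  → clear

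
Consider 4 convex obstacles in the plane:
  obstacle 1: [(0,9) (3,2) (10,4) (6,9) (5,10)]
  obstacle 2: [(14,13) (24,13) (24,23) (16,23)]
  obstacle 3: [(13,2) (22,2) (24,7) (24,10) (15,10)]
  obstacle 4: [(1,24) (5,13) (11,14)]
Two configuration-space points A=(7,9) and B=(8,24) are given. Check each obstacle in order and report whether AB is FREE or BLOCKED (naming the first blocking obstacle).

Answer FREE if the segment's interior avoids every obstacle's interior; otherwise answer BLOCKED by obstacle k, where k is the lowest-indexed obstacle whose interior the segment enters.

BLOCKED by obstacle 4

Obstacle 1 [(0,9) (3,2) (10,4) (6,9) (5,10)]:
  edge (0,9)–(3,2): clear
  edge (3,2)–(10,4): clear
  edge (10,4)–(6,9): clear
  edge (6,9)–(5,10): clear
  edge (5,10)–(0,9): clear
  midpoint (15/2,33/2) outside
  → clear
Obstacle 2 [(14,13) (24,13) (24,23) (16,23)]:
  edge (14,13)–(24,13): clear
  edge (24,13)–(24,23): clear
  edge (24,23)–(16,23): clear
  edge (16,23)–(14,13): clear
  midpoint (15/2,33/2) outside
  → clear
Obstacle 3 [(13,2) (22,2) (24,7) (24,10) (15,10)]:
  edge (13,2)–(22,2): clear
  edge (22,2)–(24,7): clear
  edge (24,7)–(24,10): clear
  edge (24,10)–(15,10): clear
  edge (15,10)–(13,2): clear
  midpoint (15/2,33/2) outside
  → clear
Obstacle 4 [(1,24) (5,13) (11,14)]:
  edge (1,24)–(5,13): clear
  edge (5,13)–(11,14): crosses AB
  edge (11,14)–(1,24): crosses AB
  → BLOCKED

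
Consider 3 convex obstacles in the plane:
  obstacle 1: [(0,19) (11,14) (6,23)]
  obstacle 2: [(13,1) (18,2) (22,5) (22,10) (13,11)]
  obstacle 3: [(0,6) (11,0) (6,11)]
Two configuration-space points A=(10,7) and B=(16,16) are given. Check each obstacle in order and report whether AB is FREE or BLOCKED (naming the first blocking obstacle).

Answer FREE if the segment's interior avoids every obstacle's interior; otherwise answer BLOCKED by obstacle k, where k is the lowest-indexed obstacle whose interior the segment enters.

FREE

Obstacle 1 [(0,19) (11,14) (6,23)]:
  edge (0,19)–(11,14): clear
  edge (11,14)–(6,23): clear
  edge (6,23)–(0,19): clear
  midpoint (13,23/2) outside
  → clear
Obstacle 2 [(13,1) (18,2) (22,5) (22,10) (13,11)]:
  edge (13,1)–(18,2): clear
  edge (18,2)–(22,5): clear
  edge (22,5)–(22,10): clear
  edge (22,10)–(13,11): clear
  edge (13,11)–(13,1): clear
  midpoint (13,23/2) outside
  → clear
Obstacle 3 [(0,6) (11,0) (6,11)]:
  edge (0,6)–(11,0): clear
  edge (11,0)–(6,11): clear
  edge (6,11)–(0,6): clear
  midpoint (13,23/2) outside
  → clear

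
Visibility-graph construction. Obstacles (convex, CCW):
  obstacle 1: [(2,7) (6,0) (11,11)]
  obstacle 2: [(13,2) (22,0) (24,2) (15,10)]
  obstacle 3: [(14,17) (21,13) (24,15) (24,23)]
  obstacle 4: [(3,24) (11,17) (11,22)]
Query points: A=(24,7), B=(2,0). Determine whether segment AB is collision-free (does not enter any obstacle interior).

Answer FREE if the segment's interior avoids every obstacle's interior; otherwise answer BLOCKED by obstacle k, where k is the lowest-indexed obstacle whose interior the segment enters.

Obstacle 1 [(2,7) (6,0) (11,11)]:
  edge (2,7)–(6,0): crosses AB
  edge (6,0)–(11,11): crosses AB
  edge (11,11)–(2,7): clear
  → BLOCKED
Obstacle 2 [(13,2) (22,0) (24,2) (15,10)]:
  edge (13,2)–(22,0): clear
  edge (22,0)–(24,2): clear
  edge (24,2)–(15,10): crosses AB
  edge (15,10)–(13,2): crosses AB
  → BLOCKED
Obstacle 3 [(14,17) (21,13) (24,15) (24,23)]:
  edge (14,17)–(21,13): clear
  edge (21,13)–(24,15): clear
  edge (24,15)–(24,23): clear
  edge (24,23)–(14,17): clear
  midpoint (13,7/2) outside
  → clear
Obstacle 4 [(3,24) (11,17) (11,22)]:
  edge (3,24)–(11,17): clear
  edge (11,17)–(11,22): clear
  edge (11,22)–(3,24): clear
  midpoint (13,7/2) outside
  → clear

BLOCKED by obstacle 1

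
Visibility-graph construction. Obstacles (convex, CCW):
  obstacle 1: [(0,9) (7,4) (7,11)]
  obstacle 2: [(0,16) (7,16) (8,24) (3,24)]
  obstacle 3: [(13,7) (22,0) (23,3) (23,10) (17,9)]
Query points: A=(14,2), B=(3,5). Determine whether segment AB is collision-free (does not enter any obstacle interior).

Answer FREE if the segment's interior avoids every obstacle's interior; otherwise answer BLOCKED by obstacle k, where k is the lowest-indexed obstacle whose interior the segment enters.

Obstacle 1 [(0,9) (7,4) (7,11)]:
  edge (0,9)–(7,4): clear
  edge (7,4)–(7,11): clear
  edge (7,11)–(0,9): clear
  midpoint (17/2,7/2) outside
  → clear
Obstacle 2 [(0,16) (7,16) (8,24) (3,24)]:
  edge (0,16)–(7,16): clear
  edge (7,16)–(8,24): clear
  edge (8,24)–(3,24): clear
  edge (3,24)–(0,16): clear
  midpoint (17/2,7/2) outside
  → clear
Obstacle 3 [(13,7) (22,0) (23,3) (23,10) (17,9)]:
  edge (13,7)–(22,0): clear
  edge (22,0)–(23,3): clear
  edge (23,3)–(23,10): clear
  edge (23,10)–(17,9): clear
  edge (17,9)–(13,7): clear
  midpoint (17/2,7/2) outside
  → clear

FREE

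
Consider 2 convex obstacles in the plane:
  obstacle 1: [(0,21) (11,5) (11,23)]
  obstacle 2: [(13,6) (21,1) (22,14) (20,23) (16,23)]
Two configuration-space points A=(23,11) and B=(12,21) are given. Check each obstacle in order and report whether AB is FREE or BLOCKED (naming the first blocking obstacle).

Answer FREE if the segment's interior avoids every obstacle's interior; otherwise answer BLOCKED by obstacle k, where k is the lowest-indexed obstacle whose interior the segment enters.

BLOCKED by obstacle 2

Obstacle 1 [(0,21) (11,5) (11,23)]:
  edge (0,21)–(11,5): clear
  edge (11,5)–(11,23): clear
  edge (11,23)–(0,21): clear
  midpoint (35/2,16) outside
  → clear
Obstacle 2 [(13,6) (21,1) (22,14) (20,23) (16,23)]:
  edge (13,6)–(21,1): clear
  edge (21,1)–(22,14): crosses AB
  edge (22,14)–(20,23): clear
  edge (20,23)–(16,23): clear
  edge (16,23)–(13,6): crosses AB
  → BLOCKED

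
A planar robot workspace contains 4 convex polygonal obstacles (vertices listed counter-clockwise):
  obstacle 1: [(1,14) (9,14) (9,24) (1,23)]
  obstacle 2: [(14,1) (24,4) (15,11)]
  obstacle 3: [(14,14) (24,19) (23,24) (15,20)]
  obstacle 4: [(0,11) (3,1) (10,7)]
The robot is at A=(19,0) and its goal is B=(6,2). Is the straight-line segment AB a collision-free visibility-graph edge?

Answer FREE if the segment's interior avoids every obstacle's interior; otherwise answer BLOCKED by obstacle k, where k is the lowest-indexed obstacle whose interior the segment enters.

FREE

Obstacle 1 [(1,14) (9,14) (9,24) (1,23)]:
  edge (1,14)–(9,14): clear
  edge (9,14)–(9,24): clear
  edge (9,24)–(1,23): clear
  edge (1,23)–(1,14): clear
  midpoint (25/2,1) outside
  → clear
Obstacle 2 [(14,1) (24,4) (15,11)]:
  edge (14,1)–(24,4): clear
  edge (24,4)–(15,11): clear
  edge (15,11)–(14,1): clear
  midpoint (25/2,1) outside
  → clear
Obstacle 3 [(14,14) (24,19) (23,24) (15,20)]:
  edge (14,14)–(24,19): clear
  edge (24,19)–(23,24): clear
  edge (23,24)–(15,20): clear
  edge (15,20)–(14,14): clear
  midpoint (25/2,1) outside
  → clear
Obstacle 4 [(0,11) (3,1) (10,7)]:
  edge (0,11)–(3,1): clear
  edge (3,1)–(10,7): clear
  edge (10,7)–(0,11): clear
  midpoint (25/2,1) outside
  → clear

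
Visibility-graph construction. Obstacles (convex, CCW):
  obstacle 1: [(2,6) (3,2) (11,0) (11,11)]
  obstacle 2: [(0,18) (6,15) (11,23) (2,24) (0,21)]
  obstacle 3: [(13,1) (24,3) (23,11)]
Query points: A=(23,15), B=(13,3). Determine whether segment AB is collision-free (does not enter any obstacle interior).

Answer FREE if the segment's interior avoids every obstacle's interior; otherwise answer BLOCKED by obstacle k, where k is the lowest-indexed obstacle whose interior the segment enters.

Obstacle 1 [(2,6) (3,2) (11,0) (11,11)]:
  edge (2,6)–(3,2): clear
  edge (3,2)–(11,0): clear
  edge (11,0)–(11,11): clear
  edge (11,11)–(2,6): clear
  midpoint (18,9) outside
  → clear
Obstacle 2 [(0,18) (6,15) (11,23) (2,24) (0,21)]:
  edge (0,18)–(6,15): clear
  edge (6,15)–(11,23): clear
  edge (11,23)–(2,24): clear
  edge (2,24)–(0,21): clear
  edge (0,21)–(0,18): clear
  midpoint (18,9) outside
  → clear
Obstacle 3 [(13,1) (24,3) (23,11)]:
  edge (13,1)–(24,3): clear
  edge (24,3)–(23,11): clear
  edge (23,11)–(13,1): clear
  midpoint (18,9) outside
  → clear

FREE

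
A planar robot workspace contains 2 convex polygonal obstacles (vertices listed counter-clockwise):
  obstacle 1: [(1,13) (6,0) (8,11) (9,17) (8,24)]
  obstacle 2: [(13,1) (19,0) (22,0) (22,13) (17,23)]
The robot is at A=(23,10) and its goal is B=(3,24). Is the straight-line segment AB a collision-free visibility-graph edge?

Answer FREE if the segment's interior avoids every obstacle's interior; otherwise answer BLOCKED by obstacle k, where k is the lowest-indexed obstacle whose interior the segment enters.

Obstacle 1 [(1,13) (6,0) (8,11) (9,17) (8,24)]:
  edge (1,13)–(6,0): clear
  edge (6,0)–(8,11): clear
  edge (8,11)–(9,17): clear
  edge (9,17)–(8,24): crosses AB
  edge (8,24)–(1,13): crosses AB
  → BLOCKED
Obstacle 2 [(13,1) (19,0) (22,0) (22,13) (17,23)]:
  edge (13,1)–(19,0): clear
  edge (19,0)–(22,0): clear
  edge (22,0)–(22,13): crosses AB
  edge (22,13)–(17,23): clear
  edge (17,23)–(13,1): crosses AB
  → BLOCKED

BLOCKED by obstacle 1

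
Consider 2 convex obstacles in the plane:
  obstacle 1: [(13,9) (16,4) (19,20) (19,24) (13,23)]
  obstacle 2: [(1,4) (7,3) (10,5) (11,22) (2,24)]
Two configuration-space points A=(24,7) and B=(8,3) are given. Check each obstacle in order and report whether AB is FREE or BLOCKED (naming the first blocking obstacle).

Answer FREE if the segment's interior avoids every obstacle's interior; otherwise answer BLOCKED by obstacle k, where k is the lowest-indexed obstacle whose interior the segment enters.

Obstacle 1 [(13,9) (16,4) (19,20) (19,24) (13,23)]:
  edge (13,9)–(16,4): crosses AB
  edge (16,4)–(19,20): crosses AB
  edge (19,20)–(19,24): clear
  edge (19,24)–(13,23): clear
  edge (13,23)–(13,9): clear
  → BLOCKED
Obstacle 2 [(1,4) (7,3) (10,5) (11,22) (2,24)]:
  edge (1,4)–(7,3): clear
  edge (7,3)–(10,5): clear
  edge (10,5)–(11,22): clear
  edge (11,22)–(2,24): clear
  edge (2,24)–(1,4): clear
  midpoint (16,5) outside
  → clear

BLOCKED by obstacle 1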